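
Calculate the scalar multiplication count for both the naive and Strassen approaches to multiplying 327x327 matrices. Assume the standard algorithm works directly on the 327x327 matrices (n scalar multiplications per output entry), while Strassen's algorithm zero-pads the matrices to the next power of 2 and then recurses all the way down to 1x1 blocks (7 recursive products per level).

Matrix multiplication for 327x327 matrices:

Strassen's algorithm requires power-of-2 dimensions. Pad 327x327 to 512x512 (next power of 2).

Standard algorithm: 327^3 = 34965783 multiplications
Strassen's algorithm: 7^(log2(512)) = 7^9 = 40353607 multiplications
Difference: 34965783 - 40353607 = -5387824 (Strassen uses MORE here due to padding overhead — for small or just-over-power-of-2 n, padding can outweigh the per-level savings)

Standard: 34965783 multiplications (327^3). Strassen: 40353607 multiplications (7^9, after padding to 512x512). Strassen reduces 8 recursive multiplications to 7 at each level.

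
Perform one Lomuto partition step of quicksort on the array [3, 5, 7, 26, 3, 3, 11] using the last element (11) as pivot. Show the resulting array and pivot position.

Lomuto partition with pivot = 11:

Initial array: [3, 5, 7, 26, 3, 3, 11]

arr[0]=3 <= 11: swap with position 0, array becomes [3, 5, 7, 26, 3, 3, 11]
arr[1]=5 <= 11: swap with position 1, array becomes [3, 5, 7, 26, 3, 3, 11]
arr[2]=7 <= 11: swap with position 2, array becomes [3, 5, 7, 26, 3, 3, 11]
arr[3]=26 > 11: no swap
arr[4]=3 <= 11: swap with position 3, array becomes [3, 5, 7, 3, 26, 3, 11]
arr[5]=3 <= 11: swap with position 4, array becomes [3, 5, 7, 3, 3, 26, 11]

Place pivot at position 5: [3, 5, 7, 3, 3, 11, 26]
Pivot position: 5

After partitioning with pivot 11, the array becomes [3, 5, 7, 3, 3, 11, 26]. The pivot is placed at index 5. All elements to the left of the pivot are <= 11, and all elements to the right are > 11.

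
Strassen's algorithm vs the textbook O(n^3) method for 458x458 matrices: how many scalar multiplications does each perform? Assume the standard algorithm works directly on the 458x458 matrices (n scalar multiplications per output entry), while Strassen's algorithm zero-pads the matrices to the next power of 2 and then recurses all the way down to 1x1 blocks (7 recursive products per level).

Matrix multiplication for 458x458 matrices:

Strassen's algorithm requires power-of-2 dimensions. Pad 458x458 to 512x512 (next power of 2).

Standard algorithm: 458^3 = 96071912 multiplications
Strassen's algorithm: 7^(log2(512)) = 7^9 = 40353607 multiplications
Savings: 96071912 - 40353607 = 55718305 multiplications

Standard: 96071912 multiplications (458^3). Strassen: 40353607 multiplications (7^9, after padding to 512x512). Strassen reduces 8 recursive multiplications to 7 at each level.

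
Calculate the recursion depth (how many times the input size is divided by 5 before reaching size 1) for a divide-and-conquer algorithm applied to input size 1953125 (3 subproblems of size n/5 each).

For divide and conquer with division factor 5:

Problem sizes at each level:
Level 0: 1953125
Level 1: 390625
Level 2: 78125
Level 3: 15625
Level 4: 3125
Level 5: 625
Level 6: 125
Level 7: 25
Level 8: 5
Level 9: 1

The root is level 0 and the size-1 base case is level 9 (the tree spans levels 0 through 9, i.e. 10 levels counting the root), so the depth is the number of divisions: log_5(1953125) = 9

The recursion tree depth is log_5(1953125) = 9. At each level, the problem size is divided by 5, so it takes 9 divisions to reduce to a base case of size 1. The algorithm makes 3 recursive calls at each level.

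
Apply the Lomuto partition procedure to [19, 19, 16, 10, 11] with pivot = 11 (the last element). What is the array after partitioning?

Lomuto partition with pivot = 11:

Initial array: [19, 19, 16, 10, 11]

arr[0]=19 > 11: no swap
arr[1]=19 > 11: no swap
arr[2]=16 > 11: no swap
arr[3]=10 <= 11: swap with position 0, array becomes [10, 19, 16, 19, 11]

Place pivot at position 1: [10, 11, 16, 19, 19]
Pivot position: 1

After partitioning with pivot 11, the array becomes [10, 11, 16, 19, 19]. The pivot is placed at index 1. All elements to the left of the pivot are <= 11, and all elements to the right are > 11.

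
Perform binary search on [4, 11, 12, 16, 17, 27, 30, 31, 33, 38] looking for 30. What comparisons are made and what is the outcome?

Binary search for 30 in [4, 11, 12, 16, 17, 27, 30, 31, 33, 38]:

lo=0, hi=9, mid=4, arr[mid]=17 -> 17 < 30, search right half
lo=5, hi=9, mid=7, arr[mid]=31 -> 31 > 30, search left half
lo=5, hi=6, mid=5, arr[mid]=27 -> 27 < 30, search right half
lo=6, hi=6, mid=6, arr[mid]=30 -> Found target at index 6!

Binary search finds 30 at index 6 after 4 comparisons. The search repeatedly halves the search space by comparing with the middle element.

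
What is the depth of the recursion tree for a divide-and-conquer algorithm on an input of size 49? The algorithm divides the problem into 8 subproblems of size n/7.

For divide and conquer with division factor 7:

Problem sizes at each level:
Level 0: 49
Level 1: 7
Level 2: 1

The root is level 0 and the size-1 base case is level 2 (the tree spans levels 0 through 2, i.e. 3 levels counting the root), so the depth is the number of divisions: log_7(49) = 2

The recursion tree depth is log_7(49) = 2. At each level, the problem size is divided by 7, so it takes 2 divisions to reduce to a base case of size 1. The algorithm makes 8 recursive calls at each level.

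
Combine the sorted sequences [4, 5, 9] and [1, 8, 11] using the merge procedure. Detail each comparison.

Merging process:

Compare 4 vs 1: take 1 from right. Merged: [1]
Compare 4 vs 8: take 4 from left. Merged: [1, 4]
Compare 5 vs 8: take 5 from left. Merged: [1, 4, 5]
Compare 9 vs 8: take 8 from right. Merged: [1, 4, 5, 8]
Compare 9 vs 11: take 9 from left. Merged: [1, 4, 5, 8, 9]
Append remaining from right: [11]. Merged: [1, 4, 5, 8, 9, 11]

Final merged array: [1, 4, 5, 8, 9, 11]
Total comparisons: 5

The merged array is [1, 4, 5, 8, 9, 11], requiring 5 comparisons. The merge step runs in O(n) time where n is the total number of elements.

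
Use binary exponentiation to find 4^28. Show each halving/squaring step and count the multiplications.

Computing 4^28 by squaring (build up from 4^1; each line after the first costs one multiplication):

4^1 = 4
4^2 = (4^1)^2 = 4^2 = 16
4^3 = 4 * 4^2 = 4 * 16 = 64
4^6 = (4^3)^2 = 64^2 = 4096
4^7 = 4 * 4^6 = 4 * 4096 = 16384
4^14 = (4^7)^2 = 16384^2 = 268435456
4^28 = (4^14)^2 = 268435456^2 = 72057594037927936

Result: 72057594037927936
Multiplications needed: 6 (6 lines after 4^1)

4^28 = 72057594037927936. Using exponentiation by squaring, this requires 6 multiplications. The key idea: if the exponent is even, square the half-power; if odd, multiply by the base once.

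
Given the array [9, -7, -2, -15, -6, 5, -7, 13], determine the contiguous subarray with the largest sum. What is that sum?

Using Kadane's algorithm on [9, -7, -2, -15, -6, 5, -7, 13]:

Scanning through the array:
Position 1 (value -7): max_ending_here = 2, max_so_far = 9
Position 2 (value -2): max_ending_here = 0, max_so_far = 9
Position 3 (value -15): max_ending_here = -15, max_so_far = 9
Position 4 (value -6): max_ending_here = -6, max_so_far = 9
Position 5 (value 5): max_ending_here = 5, max_so_far = 9
Position 6 (value -7): max_ending_here = -2, max_so_far = 9
Position 7 (value 13): max_ending_here = 13, max_so_far = 13

Maximum subarray: [13]
Maximum sum: 13

The maximum subarray is [13] with sum 13. This subarray runs from index 7 to index 7.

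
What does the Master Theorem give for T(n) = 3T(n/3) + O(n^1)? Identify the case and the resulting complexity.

Master Theorem for T(n) = 3T(n/3) + O(n^1):

a = 3, b = 3, c = 1
log_b(a) = log_3(3) = 1.0000

Case 2: c = 1 = log_3(3) = 1.0000
T(n) = O(n^1 log n) = O(n log n)

For T(n) = 3T(n/3) + O(n^1): log_3(3) = 1.0000. This is Case 2 of the Master Theorem (c = log_b(a), equal work at all levels), giving O(n log n).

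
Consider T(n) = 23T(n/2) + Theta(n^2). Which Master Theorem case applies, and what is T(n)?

Master Theorem for T(n) = 23T(n/2) + O(n^2):

a = 23, b = 2, c = 2
log_b(a) = log_2(23) = 4.5236

Case 1: c = 2 < log_2(23) = 4.5236
T(n) = O(n^(log_2 23))

For T(n) = 23T(n/2) + O(n^2): log_2(23) = 4.5236. This is Case 1 of the Master Theorem (c < log_b(a), work dominated by leaves), giving O(n^(log_2 23)).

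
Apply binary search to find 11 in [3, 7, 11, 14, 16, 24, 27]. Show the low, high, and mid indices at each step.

Binary search for 11 in [3, 7, 11, 14, 16, 24, 27]:

lo=0, hi=6, mid=3, arr[mid]=14 -> 14 > 11, search left half
lo=0, hi=2, mid=1, arr[mid]=7 -> 7 < 11, search right half
lo=2, hi=2, mid=2, arr[mid]=11 -> Found target at index 2!

Binary search finds 11 at index 2 after 3 comparisons. The search repeatedly halves the search space by comparing with the middle element.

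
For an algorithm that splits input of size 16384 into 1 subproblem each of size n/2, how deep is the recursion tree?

For divide and conquer with division factor 2:

Problem sizes at each level:
Level 0: 16384
Level 1: 8192
Level 2: 4096
Level 3: 2048
Level 4: 1024
Level 5: 512
Level 6: 256
Level 7: 128
Level 8: 64
Level 9: 32
Level 10: 16
Level 11: 8
Level 12: 4
Level 13: 2
Level 14: 1

The root is level 0 and the size-1 base case is level 14 (the tree spans levels 0 through 14, i.e. 15 levels counting the root), so the depth is the number of divisions: log_2(16384) = 14

The recursion tree depth is log_2(16384) = 14. At each level, the problem size is divided by 2, so it takes 14 divisions to reduce to a base case of size 1. The algorithm makes 1 recursive call at each level.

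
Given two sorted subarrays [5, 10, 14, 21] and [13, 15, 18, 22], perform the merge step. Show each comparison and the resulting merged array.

Merging process:

Compare 5 vs 13: take 5 from left. Merged: [5]
Compare 10 vs 13: take 10 from left. Merged: [5, 10]
Compare 14 vs 13: take 13 from right. Merged: [5, 10, 13]
Compare 14 vs 15: take 14 from left. Merged: [5, 10, 13, 14]
Compare 21 vs 15: take 15 from right. Merged: [5, 10, 13, 14, 15]
Compare 21 vs 18: take 18 from right. Merged: [5, 10, 13, 14, 15, 18]
Compare 21 vs 22: take 21 from left. Merged: [5, 10, 13, 14, 15, 18, 21]
Append remaining from right: [22]. Merged: [5, 10, 13, 14, 15, 18, 21, 22]

Final merged array: [5, 10, 13, 14, 15, 18, 21, 22]
Total comparisons: 7

The merged array is [5, 10, 13, 14, 15, 18, 21, 22], requiring 7 comparisons. The merge step runs in O(n) time where n is the total number of elements.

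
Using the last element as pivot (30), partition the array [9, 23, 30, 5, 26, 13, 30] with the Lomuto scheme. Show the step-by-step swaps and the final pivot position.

Lomuto partition with pivot = 30:

Initial array: [9, 23, 30, 5, 26, 13, 30]

arr[0]=9 <= 30: swap with position 0, array becomes [9, 23, 30, 5, 26, 13, 30]
arr[1]=23 <= 30: swap with position 1, array becomes [9, 23, 30, 5, 26, 13, 30]
arr[2]=30 <= 30: swap with position 2, array becomes [9, 23, 30, 5, 26, 13, 30]
arr[3]=5 <= 30: swap with position 3, array becomes [9, 23, 30, 5, 26, 13, 30]
arr[4]=26 <= 30: swap with position 4, array becomes [9, 23, 30, 5, 26, 13, 30]
arr[5]=13 <= 30: swap with position 5, array becomes [9, 23, 30, 5, 26, 13, 30]

Place pivot at position 6: [9, 23, 30, 5, 26, 13, 30]
Pivot position: 6

After partitioning with pivot 30, the array becomes [9, 23, 30, 5, 26, 13, 30]. The pivot is placed at index 6. All elements to the left of the pivot are <= 30, and all elements to the right are > 30.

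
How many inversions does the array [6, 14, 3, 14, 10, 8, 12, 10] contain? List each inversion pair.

Finding inversions in [6, 14, 3, 14, 10, 8, 12, 10]:

(0, 2): arr[0]=6 > arr[2]=3
(1, 2): arr[1]=14 > arr[2]=3
(1, 4): arr[1]=14 > arr[4]=10
(1, 5): arr[1]=14 > arr[5]=8
(1, 6): arr[1]=14 > arr[6]=12
(1, 7): arr[1]=14 > arr[7]=10
(3, 4): arr[3]=14 > arr[4]=10
(3, 5): arr[3]=14 > arr[5]=8
(3, 6): arr[3]=14 > arr[6]=12
(3, 7): arr[3]=14 > arr[7]=10
(4, 5): arr[4]=10 > arr[5]=8
(6, 7): arr[6]=12 > arr[7]=10

Total inversions: 12

The array has 12 inversion(s): (0,2), (1,2), (1,4), (1,5), (1,6), (1,7), (3,4), (3,5), (3,6), (3,7), (4,5), (6,7). Each pair (i,j) satisfies i < j and arr[i] > arr[j].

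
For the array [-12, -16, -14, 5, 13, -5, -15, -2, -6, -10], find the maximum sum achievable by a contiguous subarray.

Using Kadane's algorithm on [-12, -16, -14, 5, 13, -5, -15, -2, -6, -10]:

Scanning through the array:
Position 1 (value -16): max_ending_here = -16, max_so_far = -12
Position 2 (value -14): max_ending_here = -14, max_so_far = -12
Position 3 (value 5): max_ending_here = 5, max_so_far = 5
Position 4 (value 13): max_ending_here = 18, max_so_far = 18
Position 5 (value -5): max_ending_here = 13, max_so_far = 18
Position 6 (value -15): max_ending_here = -2, max_so_far = 18
Position 7 (value -2): max_ending_here = -2, max_so_far = 18
Position 8 (value -6): max_ending_here = -6, max_so_far = 18
Position 9 (value -10): max_ending_here = -10, max_so_far = 18

Maximum subarray: [5, 13]
Maximum sum: 18

The maximum subarray is [5, 13] with sum 18. This subarray runs from index 3 to index 4.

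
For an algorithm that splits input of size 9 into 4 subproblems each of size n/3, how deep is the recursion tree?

For divide and conquer with division factor 3:

Problem sizes at each level:
Level 0: 9
Level 1: 3
Level 2: 1

The root is level 0 and the size-1 base case is level 2 (the tree spans levels 0 through 2, i.e. 3 levels counting the root), so the depth is the number of divisions: log_3(9) = 2

The recursion tree depth is log_3(9) = 2. At each level, the problem size is divided by 3, so it takes 2 divisions to reduce to a base case of size 1. The algorithm makes 4 recursive calls at each level.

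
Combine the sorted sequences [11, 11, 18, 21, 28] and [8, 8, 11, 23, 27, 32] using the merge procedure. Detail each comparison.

Merging process:

Compare 11 vs 8: take 8 from right. Merged: [8]
Compare 11 vs 8: take 8 from right. Merged: [8, 8]
Compare 11 vs 11: take 11 from left. Merged: [8, 8, 11]
Compare 11 vs 11: take 11 from left. Merged: [8, 8, 11, 11]
Compare 18 vs 11: take 11 from right. Merged: [8, 8, 11, 11, 11]
Compare 18 vs 23: take 18 from left. Merged: [8, 8, 11, 11, 11, 18]
Compare 21 vs 23: take 21 from left. Merged: [8, 8, 11, 11, 11, 18, 21]
Compare 28 vs 23: take 23 from right. Merged: [8, 8, 11, 11, 11, 18, 21, 23]
Compare 28 vs 27: take 27 from right. Merged: [8, 8, 11, 11, 11, 18, 21, 23, 27]
Compare 28 vs 32: take 28 from left. Merged: [8, 8, 11, 11, 11, 18, 21, 23, 27, 28]
Append remaining from right: [32]. Merged: [8, 8, 11, 11, 11, 18, 21, 23, 27, 28, 32]

Final merged array: [8, 8, 11, 11, 11, 18, 21, 23, 27, 28, 32]
Total comparisons: 10

The merged array is [8, 8, 11, 11, 11, 18, 21, 23, 27, 28, 32], requiring 10 comparisons. The merge step runs in O(n) time where n is the total number of elements.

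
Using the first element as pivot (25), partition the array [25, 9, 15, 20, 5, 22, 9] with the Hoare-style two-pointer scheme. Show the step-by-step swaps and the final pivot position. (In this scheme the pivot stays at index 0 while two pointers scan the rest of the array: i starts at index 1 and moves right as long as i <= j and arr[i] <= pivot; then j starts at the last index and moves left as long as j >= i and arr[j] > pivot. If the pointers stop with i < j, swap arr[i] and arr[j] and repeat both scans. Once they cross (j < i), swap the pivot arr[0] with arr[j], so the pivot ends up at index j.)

Hoare-style two-pointer partition with pivot = 25:

Initial array: [25, 9, 15, 20, 5, 22, 9]

Pointers start at i = 1, j = 6.
i ends at 7, j ends at 6: the pointers have crossed (j < i), so scanning stops.

Swap pivot arr[0] with arr[6] to place pivot at position 6: [9, 9, 15, 20, 5, 22, 25]
Pivot position: 6

After partitioning with pivot 25, the array becomes [9, 9, 15, 20, 5, 22, 25]. The pivot is placed at index 6. All elements to the left of the pivot are <= 25, and all elements to the right are > 25.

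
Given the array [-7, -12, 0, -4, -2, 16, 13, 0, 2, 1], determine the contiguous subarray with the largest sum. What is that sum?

Using Kadane's algorithm on [-7, -12, 0, -4, -2, 16, 13, 0, 2, 1]:

Scanning through the array:
Position 1 (value -12): max_ending_here = -12, max_so_far = -7
Position 2 (value 0): max_ending_here = 0, max_so_far = 0
Position 3 (value -4): max_ending_here = -4, max_so_far = 0
Position 4 (value -2): max_ending_here = -2, max_so_far = 0
Position 5 (value 16): max_ending_here = 16, max_so_far = 16
Position 6 (value 13): max_ending_here = 29, max_so_far = 29
Position 7 (value 0): max_ending_here = 29, max_so_far = 29
Position 8 (value 2): max_ending_here = 31, max_so_far = 31
Position 9 (value 1): max_ending_here = 32, max_so_far = 32

Maximum subarray: [16, 13, 0, 2, 1]
Maximum sum: 32

The maximum subarray is [16, 13, 0, 2, 1] with sum 32. This subarray runs from index 5 to index 9.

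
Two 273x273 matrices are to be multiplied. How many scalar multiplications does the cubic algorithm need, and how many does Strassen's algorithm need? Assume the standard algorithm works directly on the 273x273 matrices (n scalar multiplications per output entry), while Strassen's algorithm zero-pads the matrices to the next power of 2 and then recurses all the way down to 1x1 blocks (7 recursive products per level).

Matrix multiplication for 273x273 matrices:

Strassen's algorithm requires power-of-2 dimensions. Pad 273x273 to 512x512 (next power of 2).

Standard algorithm: 273^3 = 20346417 multiplications
Strassen's algorithm: 7^(log2(512)) = 7^9 = 40353607 multiplications
Difference: 20346417 - 40353607 = -20007190 (Strassen uses MORE here due to padding overhead — for small or just-over-power-of-2 n, padding can outweigh the per-level savings)

Standard: 20346417 multiplications (273^3). Strassen: 40353607 multiplications (7^9, after padding to 512x512). Strassen reduces 8 recursive multiplications to 7 at each level.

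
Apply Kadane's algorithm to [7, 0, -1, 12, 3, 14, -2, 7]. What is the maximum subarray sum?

Using Kadane's algorithm on [7, 0, -1, 12, 3, 14, -2, 7]:

Scanning through the array:
Position 1 (value 0): max_ending_here = 7, max_so_far = 7
Position 2 (value -1): max_ending_here = 6, max_so_far = 7
Position 3 (value 12): max_ending_here = 18, max_so_far = 18
Position 4 (value 3): max_ending_here = 21, max_so_far = 21
Position 5 (value 14): max_ending_here = 35, max_so_far = 35
Position 6 (value -2): max_ending_here = 33, max_so_far = 35
Position 7 (value 7): max_ending_here = 40, max_so_far = 40

Maximum subarray: [7, 0, -1, 12, 3, 14, -2, 7]
Maximum sum: 40

The maximum subarray is [7, 0, -1, 12, 3, 14, -2, 7] with sum 40. This subarray runs from index 0 to index 7.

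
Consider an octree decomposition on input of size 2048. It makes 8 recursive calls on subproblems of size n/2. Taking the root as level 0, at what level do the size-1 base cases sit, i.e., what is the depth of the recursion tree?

For divide and conquer with division factor 2:

Problem sizes at each level:
Level 0: 2048
Level 1: 1024
Level 2: 512
Level 3: 256
Level 4: 128
Level 5: 64
Level 6: 32
Level 7: 16
Level 8: 8
Level 9: 4
Level 10: 2
Level 11: 1

The root is level 0 and the size-1 base case is level 11 (the tree spans levels 0 through 11, i.e. 12 levels counting the root), so the depth is the number of divisions: log_2(2048) = 11

The recursion tree depth is log_2(2048) = 11. At each level, the problem size is divided by 2, so it takes 11 divisions to reduce to a base case of size 1. The algorithm makes 8 recursive calls at each level.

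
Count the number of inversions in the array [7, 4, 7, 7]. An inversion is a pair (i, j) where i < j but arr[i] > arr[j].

Finding inversions in [7, 4, 7, 7]:

(0, 1): arr[0]=7 > arr[1]=4

Total inversions: 1

The array has 1 inversion(s): (0,1). Each pair (i,j) satisfies i < j and arr[i] > arr[j].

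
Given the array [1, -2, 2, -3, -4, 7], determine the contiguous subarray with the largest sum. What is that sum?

Using Kadane's algorithm on [1, -2, 2, -3, -4, 7]:

Scanning through the array:
Position 1 (value -2): max_ending_here = -1, max_so_far = 1
Position 2 (value 2): max_ending_here = 2, max_so_far = 2
Position 3 (value -3): max_ending_here = -1, max_so_far = 2
Position 4 (value -4): max_ending_here = -4, max_so_far = 2
Position 5 (value 7): max_ending_here = 7, max_so_far = 7

Maximum subarray: [7]
Maximum sum: 7

The maximum subarray is [7] with sum 7. This subarray runs from index 5 to index 5.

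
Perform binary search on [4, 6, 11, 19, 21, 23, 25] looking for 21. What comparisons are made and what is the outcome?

Binary search for 21 in [4, 6, 11, 19, 21, 23, 25]:

lo=0, hi=6, mid=3, arr[mid]=19 -> 19 < 21, search right half
lo=4, hi=6, mid=5, arr[mid]=23 -> 23 > 21, search left half
lo=4, hi=4, mid=4, arr[mid]=21 -> Found target at index 4!

Binary search finds 21 at index 4 after 3 comparisons. The search repeatedly halves the search space by comparing with the middle element.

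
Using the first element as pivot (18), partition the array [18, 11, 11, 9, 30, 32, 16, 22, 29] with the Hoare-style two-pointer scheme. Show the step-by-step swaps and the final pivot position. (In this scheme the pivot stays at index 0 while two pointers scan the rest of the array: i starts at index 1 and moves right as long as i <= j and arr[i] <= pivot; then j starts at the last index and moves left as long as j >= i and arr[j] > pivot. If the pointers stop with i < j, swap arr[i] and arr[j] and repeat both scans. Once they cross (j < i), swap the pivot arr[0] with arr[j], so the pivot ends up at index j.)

Hoare-style two-pointer partition with pivot = 18:

Initial array: [18, 11, 11, 9, 30, 32, 16, 22, 29]

Pointers start at i = 1, j = 8.
i stops at index 4 (arr[4]=30 > 18), j stops at index 6 (arr[6]=16 <= 18): swap arr[4] and arr[6], array becomes [18, 11, 11, 9, 16, 32, 30, 22, 29]
i ends at 5, j ends at 4: the pointers have crossed (j < i), so scanning stops.

Swap pivot arr[0] with arr[4] to place pivot at position 4: [16, 11, 11, 9, 18, 32, 30, 22, 29]
Pivot position: 4

After partitioning with pivot 18, the array becomes [16, 11, 11, 9, 18, 32, 30, 22, 29]. The pivot is placed at index 4. All elements to the left of the pivot are <= 18, and all elements to the right are > 18.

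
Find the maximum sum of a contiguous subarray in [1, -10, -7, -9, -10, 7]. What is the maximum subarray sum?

Using Kadane's algorithm on [1, -10, -7, -9, -10, 7]:

Scanning through the array:
Position 1 (value -10): max_ending_here = -9, max_so_far = 1
Position 2 (value -7): max_ending_here = -7, max_so_far = 1
Position 3 (value -9): max_ending_here = -9, max_so_far = 1
Position 4 (value -10): max_ending_here = -10, max_so_far = 1
Position 5 (value 7): max_ending_here = 7, max_so_far = 7

Maximum subarray: [7]
Maximum sum: 7

The maximum subarray is [7] with sum 7. This subarray runs from index 5 to index 5.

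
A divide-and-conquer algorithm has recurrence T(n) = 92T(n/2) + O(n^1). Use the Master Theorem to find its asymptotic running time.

Master Theorem for T(n) = 92T(n/2) + O(n^1):

a = 92, b = 2, c = 1
log_b(a) = log_2(92) = 6.5236

Case 1: c = 1 < log_2(92) = 6.5236
T(n) = O(n^(log_2 92))

For T(n) = 92T(n/2) + O(n^1): log_2(92) = 6.5236. This is Case 1 of the Master Theorem (c < log_b(a), work dominated by leaves), giving O(n^(log_2 92)).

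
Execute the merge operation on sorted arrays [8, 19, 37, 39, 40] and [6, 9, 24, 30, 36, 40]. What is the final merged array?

Merging process:

Compare 8 vs 6: take 6 from right. Merged: [6]
Compare 8 vs 9: take 8 from left. Merged: [6, 8]
Compare 19 vs 9: take 9 from right. Merged: [6, 8, 9]
Compare 19 vs 24: take 19 from left. Merged: [6, 8, 9, 19]
Compare 37 vs 24: take 24 from right. Merged: [6, 8, 9, 19, 24]
Compare 37 vs 30: take 30 from right. Merged: [6, 8, 9, 19, 24, 30]
Compare 37 vs 36: take 36 from right. Merged: [6, 8, 9, 19, 24, 30, 36]
Compare 37 vs 40: take 37 from left. Merged: [6, 8, 9, 19, 24, 30, 36, 37]
Compare 39 vs 40: take 39 from left. Merged: [6, 8, 9, 19, 24, 30, 36, 37, 39]
Compare 40 vs 40: take 40 from left. Merged: [6, 8, 9, 19, 24, 30, 36, 37, 39, 40]
Append remaining from right: [40]. Merged: [6, 8, 9, 19, 24, 30, 36, 37, 39, 40, 40]

Final merged array: [6, 8, 9, 19, 24, 30, 36, 37, 39, 40, 40]
Total comparisons: 10

The merged array is [6, 8, 9, 19, 24, 30, 36, 37, 39, 40, 40], requiring 10 comparisons. The merge step runs in O(n) time where n is the total number of elements.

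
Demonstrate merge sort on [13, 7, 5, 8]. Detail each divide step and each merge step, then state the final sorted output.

Merge sort trace:

Split: [13, 7, 5, 8] -> [13, 7] and [5, 8]
  Split: [13, 7] -> [13] and [7]
  Merge: [13] + [7] -> [7, 13]
  Split: [5, 8] -> [5] and [8]
  Merge: [5] + [8] -> [5, 8]
Merge: [7, 13] + [5, 8] -> [5, 7, 8, 13]

Final sorted array: [5, 7, 8, 13]

The merge sort proceeds by recursively splitting the array and merging sorted halves.
After all merges, the sorted array is [5, 7, 8, 13].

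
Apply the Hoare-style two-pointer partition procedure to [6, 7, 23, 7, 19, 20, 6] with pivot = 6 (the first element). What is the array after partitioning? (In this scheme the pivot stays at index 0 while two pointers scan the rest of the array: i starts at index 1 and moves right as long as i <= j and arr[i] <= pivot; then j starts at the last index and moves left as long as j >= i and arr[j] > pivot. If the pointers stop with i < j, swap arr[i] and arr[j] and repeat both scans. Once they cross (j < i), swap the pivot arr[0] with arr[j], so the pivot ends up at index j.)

Hoare-style two-pointer partition with pivot = 6:

Initial array: [6, 7, 23, 7, 19, 20, 6]

Pointers start at i = 1, j = 6.
i stops at index 1 (arr[1]=7 > 6), j stops at index 6 (arr[6]=6 <= 6): swap arr[1] and arr[6], array becomes [6, 6, 23, 7, 19, 20, 7]
i ends at 2, j ends at 1: the pointers have crossed (j < i), so scanning stops.

Swap pivot arr[0] with arr[1] to place pivot at position 1: [6, 6, 23, 7, 19, 20, 7]
Pivot position: 1

After partitioning with pivot 6, the array becomes [6, 6, 23, 7, 19, 20, 7]. The pivot is placed at index 1. All elements to the left of the pivot are <= 6, and all elements to the right are > 6.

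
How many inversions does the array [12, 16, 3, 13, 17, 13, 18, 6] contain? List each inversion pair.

Finding inversions in [12, 16, 3, 13, 17, 13, 18, 6]:

(0, 2): arr[0]=12 > arr[2]=3
(0, 7): arr[0]=12 > arr[7]=6
(1, 2): arr[1]=16 > arr[2]=3
(1, 3): arr[1]=16 > arr[3]=13
(1, 5): arr[1]=16 > arr[5]=13
(1, 7): arr[1]=16 > arr[7]=6
(3, 7): arr[3]=13 > arr[7]=6
(4, 5): arr[4]=17 > arr[5]=13
(4, 7): arr[4]=17 > arr[7]=6
(5, 7): arr[5]=13 > arr[7]=6
(6, 7): arr[6]=18 > arr[7]=6

Total inversions: 11

The array has 11 inversion(s): (0,2), (0,7), (1,2), (1,3), (1,5), (1,7), (3,7), (4,5), (4,7), (5,7), (6,7). Each pair (i,j) satisfies i < j and arr[i] > arr[j].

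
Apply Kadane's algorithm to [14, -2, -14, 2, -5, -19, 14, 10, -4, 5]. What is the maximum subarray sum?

Using Kadane's algorithm on [14, -2, -14, 2, -5, -19, 14, 10, -4, 5]:

Scanning through the array:
Position 1 (value -2): max_ending_here = 12, max_so_far = 14
Position 2 (value -14): max_ending_here = -2, max_so_far = 14
Position 3 (value 2): max_ending_here = 2, max_so_far = 14
Position 4 (value -5): max_ending_here = -3, max_so_far = 14
Position 5 (value -19): max_ending_here = -19, max_so_far = 14
Position 6 (value 14): max_ending_here = 14, max_so_far = 14
Position 7 (value 10): max_ending_here = 24, max_so_far = 24
Position 8 (value -4): max_ending_here = 20, max_so_far = 24
Position 9 (value 5): max_ending_here = 25, max_so_far = 25

Maximum subarray: [14, 10, -4, 5]
Maximum sum: 25

The maximum subarray is [14, 10, -4, 5] with sum 25. This subarray runs from index 6 to index 9.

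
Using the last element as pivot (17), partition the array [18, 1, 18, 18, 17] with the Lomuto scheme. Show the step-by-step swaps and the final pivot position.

Lomuto partition with pivot = 17:

Initial array: [18, 1, 18, 18, 17]

arr[0]=18 > 17: no swap
arr[1]=1 <= 17: swap with position 0, array becomes [1, 18, 18, 18, 17]
arr[2]=18 > 17: no swap
arr[3]=18 > 17: no swap

Place pivot at position 1: [1, 17, 18, 18, 18]
Pivot position: 1

After partitioning with pivot 17, the array becomes [1, 17, 18, 18, 18]. The pivot is placed at index 1. All elements to the left of the pivot are <= 17, and all elements to the right are > 17.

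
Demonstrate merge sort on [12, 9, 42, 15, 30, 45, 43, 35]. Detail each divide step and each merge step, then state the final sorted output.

Merge sort trace:

Split: [12, 9, 42, 15, 30, 45, 43, 35] -> [12, 9, 42, 15] and [30, 45, 43, 35]
  Split: [12, 9, 42, 15] -> [12, 9] and [42, 15]
    Split: [12, 9] -> [12] and [9]
    Merge: [12] + [9] -> [9, 12]
    Split: [42, 15] -> [42] and [15]
    Merge: [42] + [15] -> [15, 42]
  Merge: [9, 12] + [15, 42] -> [9, 12, 15, 42]
  Split: [30, 45, 43, 35] -> [30, 45] and [43, 35]
    Split: [30, 45] -> [30] and [45]
    Merge: [30] + [45] -> [30, 45]
    Split: [43, 35] -> [43] and [35]
    Merge: [43] + [35] -> [35, 43]
  Merge: [30, 45] + [35, 43] -> [30, 35, 43, 45]
Merge: [9, 12, 15, 42] + [30, 35, 43, 45] -> [9, 12, 15, 30, 35, 42, 43, 45]

Final sorted array: [9, 12, 15, 30, 35, 42, 43, 45]

The merge sort proceeds by recursively splitting the array and merging sorted halves.
After all merges, the sorted array is [9, 12, 15, 30, 35, 42, 43, 45].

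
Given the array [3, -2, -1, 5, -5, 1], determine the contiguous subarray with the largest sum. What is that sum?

Using Kadane's algorithm on [3, -2, -1, 5, -5, 1]:

Scanning through the array:
Position 1 (value -2): max_ending_here = 1, max_so_far = 3
Position 2 (value -1): max_ending_here = 0, max_so_far = 3
Position 3 (value 5): max_ending_here = 5, max_so_far = 5
Position 4 (value -5): max_ending_here = 0, max_so_far = 5
Position 5 (value 1): max_ending_here = 1, max_so_far = 5

Maximum subarray: [3, -2, -1, 5]
Maximum sum: 5

The maximum subarray is [3, -2, -1, 5] with sum 5. This subarray runs from index 0 to index 3.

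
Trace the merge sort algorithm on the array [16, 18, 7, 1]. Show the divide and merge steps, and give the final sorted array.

Merge sort trace:

Split: [16, 18, 7, 1] -> [16, 18] and [7, 1]
  Split: [16, 18] -> [16] and [18]
  Merge: [16] + [18] -> [16, 18]
  Split: [7, 1] -> [7] and [1]
  Merge: [7] + [1] -> [1, 7]
Merge: [16, 18] + [1, 7] -> [1, 7, 16, 18]

Final sorted array: [1, 7, 16, 18]

The merge sort proceeds by recursively splitting the array and merging sorted halves.
After all merges, the sorted array is [1, 7, 16, 18].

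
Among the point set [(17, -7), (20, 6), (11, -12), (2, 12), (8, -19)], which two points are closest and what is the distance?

Computing all pairwise distances among 5 points:

d((17, -7), (20, 6)) = 13.3417
d((17, -7), (11, -12)) = 7.8102
d((17, -7), (2, 12)) = 24.2074
d((17, -7), (8, -19)) = 15.0
d((20, 6), (11, -12)) = 20.1246
d((20, 6), (2, 12)) = 18.9737
d((20, 6), (8, -19)) = 27.7308
d((11, -12), (2, 12)) = 25.632
d((11, -12), (8, -19)) = 7.6158 <-- minimum
d((2, 12), (8, -19)) = 31.5753

Closest pair: (11, -12) and (8, -19) with distance 7.6158

The closest pair is (11, -12) and (8, -19) with Euclidean distance 7.6158. For 5 points, brute-force pairwise comparison is shown above. For large n, the divide-and-conquer algorithm (sort by x, recurse on halves, check the dividing strip) achieves O(n log n).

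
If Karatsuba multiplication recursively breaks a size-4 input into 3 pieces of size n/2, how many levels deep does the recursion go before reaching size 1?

For divide and conquer with division factor 2:

Problem sizes at each level:
Level 0: 4
Level 1: 2
Level 2: 1

The root is level 0 and the size-1 base case is level 2 (the tree spans levels 0 through 2, i.e. 3 levels counting the root), so the depth is the number of divisions: log_2(4) = 2

The recursion tree depth is log_2(4) = 2. At each level, the problem size is divided by 2, so it takes 2 divisions to reduce to a base case of size 1. The algorithm makes 3 recursive calls at each level.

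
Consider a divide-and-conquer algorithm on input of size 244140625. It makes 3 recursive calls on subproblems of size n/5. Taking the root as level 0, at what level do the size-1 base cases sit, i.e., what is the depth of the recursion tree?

For divide and conquer with division factor 5:

Problem sizes at each level:
Level 0: 244140625
Level 1: 48828125
Level 2: 9765625
Level 3: 1953125
Level 4: 390625
Level 5: 78125
Level 6: 15625
Level 7: 3125
Level 8: 625
Level 9: 125
Level 10: 25
Level 11: 5
Level 12: 1

The root is level 0 and the size-1 base case is level 12 (the tree spans levels 0 through 12, i.e. 13 levels counting the root), so the depth is the number of divisions: log_5(244140625) = 12

The recursion tree depth is log_5(244140625) = 12. At each level, the problem size is divided by 5, so it takes 12 divisions to reduce to a base case of size 1. The algorithm makes 3 recursive calls at each level.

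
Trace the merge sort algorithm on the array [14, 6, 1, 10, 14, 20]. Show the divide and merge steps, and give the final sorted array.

Merge sort trace:

Split: [14, 6, 1, 10, 14, 20] -> [14, 6, 1] and [10, 14, 20]
  Split: [14, 6, 1] -> [14] and [6, 1]
    Split: [6, 1] -> [6] and [1]
    Merge: [6] + [1] -> [1, 6]
  Merge: [14] + [1, 6] -> [1, 6, 14]
  Split: [10, 14, 20] -> [10] and [14, 20]
    Split: [14, 20] -> [14] and [20]
    Merge: [14] + [20] -> [14, 20]
  Merge: [10] + [14, 20] -> [10, 14, 20]
Merge: [1, 6, 14] + [10, 14, 20] -> [1, 6, 10, 14, 14, 20]

Final sorted array: [1, 6, 10, 14, 14, 20]

The merge sort proceeds by recursively splitting the array and merging sorted halves.
After all merges, the sorted array is [1, 6, 10, 14, 14, 20].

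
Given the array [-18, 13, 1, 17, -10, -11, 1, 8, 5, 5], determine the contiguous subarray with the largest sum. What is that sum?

Using Kadane's algorithm on [-18, 13, 1, 17, -10, -11, 1, 8, 5, 5]:

Scanning through the array:
Position 1 (value 13): max_ending_here = 13, max_so_far = 13
Position 2 (value 1): max_ending_here = 14, max_so_far = 14
Position 3 (value 17): max_ending_here = 31, max_so_far = 31
Position 4 (value -10): max_ending_here = 21, max_so_far = 31
Position 5 (value -11): max_ending_here = 10, max_so_far = 31
Position 6 (value 1): max_ending_here = 11, max_so_far = 31
Position 7 (value 8): max_ending_here = 19, max_so_far = 31
Position 8 (value 5): max_ending_here = 24, max_so_far = 31
Position 9 (value 5): max_ending_here = 29, max_so_far = 31

Maximum subarray: [13, 1, 17]
Maximum sum: 31

The maximum subarray is [13, 1, 17] with sum 31. This subarray runs from index 1 to index 3.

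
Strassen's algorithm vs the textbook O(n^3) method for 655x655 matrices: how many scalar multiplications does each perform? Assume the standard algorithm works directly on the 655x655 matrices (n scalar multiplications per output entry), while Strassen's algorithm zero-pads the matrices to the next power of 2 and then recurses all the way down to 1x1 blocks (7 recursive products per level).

Matrix multiplication for 655x655 matrices:

Strassen's algorithm requires power-of-2 dimensions. Pad 655x655 to 1024x1024 (next power of 2).

Standard algorithm: 655^3 = 281011375 multiplications
Strassen's algorithm: 7^(log2(1024)) = 7^10 = 282475249 multiplications
Difference: 281011375 - 282475249 = -1463874 (Strassen uses MORE here due to padding overhead — for small or just-over-power-of-2 n, padding can outweigh the per-level savings)

Standard: 281011375 multiplications (655^3). Strassen: 282475249 multiplications (7^10, after padding to 1024x1024). Strassen reduces 8 recursive multiplications to 7 at each level.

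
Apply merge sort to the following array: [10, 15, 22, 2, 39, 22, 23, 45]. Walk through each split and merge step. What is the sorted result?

Merge sort trace:

Split: [10, 15, 22, 2, 39, 22, 23, 45] -> [10, 15, 22, 2] and [39, 22, 23, 45]
  Split: [10, 15, 22, 2] -> [10, 15] and [22, 2]
    Split: [10, 15] -> [10] and [15]
    Merge: [10] + [15] -> [10, 15]
    Split: [22, 2] -> [22] and [2]
    Merge: [22] + [2] -> [2, 22]
  Merge: [10, 15] + [2, 22] -> [2, 10, 15, 22]
  Split: [39, 22, 23, 45] -> [39, 22] and [23, 45]
    Split: [39, 22] -> [39] and [22]
    Merge: [39] + [22] -> [22, 39]
    Split: [23, 45] -> [23] and [45]
    Merge: [23] + [45] -> [23, 45]
  Merge: [22, 39] + [23, 45] -> [22, 23, 39, 45]
Merge: [2, 10, 15, 22] + [22, 23, 39, 45] -> [2, 10, 15, 22, 22, 23, 39, 45]

Final sorted array: [2, 10, 15, 22, 22, 23, 39, 45]

The merge sort proceeds by recursively splitting the array and merging sorted halves.
After all merges, the sorted array is [2, 10, 15, 22, 22, 23, 39, 45].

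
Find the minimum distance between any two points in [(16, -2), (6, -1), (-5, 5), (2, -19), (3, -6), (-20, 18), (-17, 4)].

Computing all pairwise distances among 7 points:

d((16, -2), (6, -1)) = 10.0499
d((16, -2), (-5, 5)) = 22.1359
d((16, -2), (2, -19)) = 22.0227
d((16, -2), (3, -6)) = 13.6015
d((16, -2), (-20, 18)) = 41.1825
d((16, -2), (-17, 4)) = 33.541
d((6, -1), (-5, 5)) = 12.53
d((6, -1), (2, -19)) = 18.4391
d((6, -1), (3, -6)) = 5.831 <-- minimum
d((6, -1), (-20, 18)) = 32.2025
d((6, -1), (-17, 4)) = 23.5372
d((-5, 5), (2, -19)) = 25.0
d((-5, 5), (3, -6)) = 13.6015
d((-5, 5), (-20, 18)) = 19.8494
d((-5, 5), (-17, 4)) = 12.0416
d((2, -19), (3, -6)) = 13.0384
d((2, -19), (-20, 18)) = 43.0465
d((2, -19), (-17, 4)) = 29.8329
d((3, -6), (-20, 18)) = 33.2415
d((3, -6), (-17, 4)) = 22.3607
d((-20, 18), (-17, 4)) = 14.3178

Closest pair: (6, -1) and (3, -6) with distance 5.831

The closest pair is (6, -1) and (3, -6) with Euclidean distance 5.831. For 7 points, brute-force pairwise comparison is shown above. For large n, the divide-and-conquer algorithm (sort by x, recurse on halves, check the dividing strip) achieves O(n log n).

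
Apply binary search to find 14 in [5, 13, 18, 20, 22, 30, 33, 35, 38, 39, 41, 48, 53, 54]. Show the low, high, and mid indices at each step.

Binary search for 14 in [5, 13, 18, 20, 22, 30, 33, 35, 38, 39, 41, 48, 53, 54]:

lo=0, hi=13, mid=6, arr[mid]=33 -> 33 > 14, search left half
lo=0, hi=5, mid=2, arr[mid]=18 -> 18 > 14, search left half
lo=0, hi=1, mid=0, arr[mid]=5 -> 5 < 14, search right half
lo=1, hi=1, mid=1, arr[mid]=13 -> 13 < 14, search right half
lo=2 > hi=1, target 14 not found

Binary search determines that 14 is not in the array after 4 comparisons. The search space was exhausted without finding the target.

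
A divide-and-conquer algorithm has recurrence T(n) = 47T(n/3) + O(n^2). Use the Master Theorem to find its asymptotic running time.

Master Theorem for T(n) = 47T(n/3) + O(n^2):

a = 47, b = 3, c = 2
log_b(a) = log_3(47) = 3.5046

Case 1: c = 2 < log_3(47) = 3.5046
T(n) = O(n^(log_3 47))

For T(n) = 47T(n/3) + O(n^2): log_3(47) = 3.5046. This is Case 1 of the Master Theorem (c < log_b(a), work dominated by leaves), giving O(n^(log_3 47)).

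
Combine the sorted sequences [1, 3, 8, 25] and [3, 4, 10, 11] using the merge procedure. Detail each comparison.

Merging process:

Compare 1 vs 3: take 1 from left. Merged: [1]
Compare 3 vs 3: take 3 from left. Merged: [1, 3]
Compare 8 vs 3: take 3 from right. Merged: [1, 3, 3]
Compare 8 vs 4: take 4 from right. Merged: [1, 3, 3, 4]
Compare 8 vs 10: take 8 from left. Merged: [1, 3, 3, 4, 8]
Compare 25 vs 10: take 10 from right. Merged: [1, 3, 3, 4, 8, 10]
Compare 25 vs 11: take 11 from right. Merged: [1, 3, 3, 4, 8, 10, 11]
Append remaining from left: [25]. Merged: [1, 3, 3, 4, 8, 10, 11, 25]

Final merged array: [1, 3, 3, 4, 8, 10, 11, 25]
Total comparisons: 7

The merged array is [1, 3, 3, 4, 8, 10, 11, 25], requiring 7 comparisons. The merge step runs in O(n) time where n is the total number of elements.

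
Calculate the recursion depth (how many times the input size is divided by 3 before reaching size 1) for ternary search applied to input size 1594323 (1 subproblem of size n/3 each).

For divide and conquer with division factor 3:

Problem sizes at each level:
Level 0: 1594323
Level 1: 531441
Level 2: 177147
Level 3: 59049
Level 4: 19683
Level 5: 6561
Level 6: 2187
Level 7: 729
Level 8: 243
Level 9: 81
Level 10: 27
Level 11: 9
Level 12: 3
Level 13: 1

The root is level 0 and the size-1 base case is level 13 (the tree spans levels 0 through 13, i.e. 14 levels counting the root), so the depth is the number of divisions: log_3(1594323) = 13

The recursion tree depth is log_3(1594323) = 13. At each level, the problem size is divided by 3, so it takes 13 divisions to reduce to a base case of size 1. The algorithm makes 1 recursive call at each level.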